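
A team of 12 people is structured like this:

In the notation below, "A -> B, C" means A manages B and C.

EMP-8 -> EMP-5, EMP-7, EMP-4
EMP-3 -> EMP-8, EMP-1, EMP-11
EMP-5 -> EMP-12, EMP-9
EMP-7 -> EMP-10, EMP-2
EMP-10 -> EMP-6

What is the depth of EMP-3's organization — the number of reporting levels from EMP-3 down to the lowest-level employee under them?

The longest chain under EMP-3 runs EMP-3 → EMP-8 → EMP-7 → EMP-10 → EMP-6, which is 4 levels below EMP-3.

4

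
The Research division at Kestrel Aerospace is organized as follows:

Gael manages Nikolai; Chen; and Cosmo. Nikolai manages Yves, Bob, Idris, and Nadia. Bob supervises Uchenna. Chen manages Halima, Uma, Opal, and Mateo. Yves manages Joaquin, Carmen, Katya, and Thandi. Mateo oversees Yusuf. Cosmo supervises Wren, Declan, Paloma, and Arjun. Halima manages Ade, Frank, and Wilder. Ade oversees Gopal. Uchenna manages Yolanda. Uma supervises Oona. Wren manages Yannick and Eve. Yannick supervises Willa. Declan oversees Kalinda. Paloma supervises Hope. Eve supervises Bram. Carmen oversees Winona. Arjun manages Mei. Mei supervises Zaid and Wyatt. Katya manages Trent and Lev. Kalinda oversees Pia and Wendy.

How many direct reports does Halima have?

Halima directly manages Ade, Frank, Wilder. That is 3 direct reports.

3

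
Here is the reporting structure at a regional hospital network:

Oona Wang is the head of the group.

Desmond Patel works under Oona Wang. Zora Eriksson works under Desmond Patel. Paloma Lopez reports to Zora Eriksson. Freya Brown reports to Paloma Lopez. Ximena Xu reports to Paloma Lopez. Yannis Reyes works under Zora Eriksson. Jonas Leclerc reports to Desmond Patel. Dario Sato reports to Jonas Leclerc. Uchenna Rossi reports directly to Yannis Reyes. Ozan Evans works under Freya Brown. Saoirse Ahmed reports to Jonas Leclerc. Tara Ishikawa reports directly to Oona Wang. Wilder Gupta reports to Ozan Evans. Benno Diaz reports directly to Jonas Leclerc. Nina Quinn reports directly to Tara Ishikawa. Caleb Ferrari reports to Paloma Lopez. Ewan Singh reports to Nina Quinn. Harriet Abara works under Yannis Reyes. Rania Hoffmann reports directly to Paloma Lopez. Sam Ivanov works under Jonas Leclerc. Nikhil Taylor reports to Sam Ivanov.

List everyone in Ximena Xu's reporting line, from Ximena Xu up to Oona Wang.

Ximena Xu -> Paloma Lopez -> Zora Eriksson -> Desmond Patel -> Oona Wang

Ximena Xu reports to Paloma Lopez. Paloma Lopez reports to Zora Eriksson. Zora Eriksson reports to Desmond Patel. Desmond Patel reports to Oona Wang. Oona Wang is at the top.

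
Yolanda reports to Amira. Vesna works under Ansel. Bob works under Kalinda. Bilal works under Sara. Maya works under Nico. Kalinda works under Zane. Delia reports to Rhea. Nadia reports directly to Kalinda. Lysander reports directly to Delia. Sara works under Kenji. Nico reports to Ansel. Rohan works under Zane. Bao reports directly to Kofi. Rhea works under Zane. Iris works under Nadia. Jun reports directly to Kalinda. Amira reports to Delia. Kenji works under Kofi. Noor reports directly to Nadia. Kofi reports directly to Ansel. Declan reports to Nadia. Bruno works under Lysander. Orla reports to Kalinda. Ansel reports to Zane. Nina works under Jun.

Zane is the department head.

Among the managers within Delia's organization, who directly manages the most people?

Delia

Direct-report counts within Delia's organization: Delia has 2; Amira has 1; Lysander has 1. The largest is 2, held by Delia.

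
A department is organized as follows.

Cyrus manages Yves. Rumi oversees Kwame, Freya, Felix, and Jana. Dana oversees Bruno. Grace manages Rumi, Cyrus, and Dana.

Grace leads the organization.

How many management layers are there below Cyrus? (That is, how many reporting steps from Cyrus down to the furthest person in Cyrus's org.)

1

The longest chain under Cyrus runs Cyrus → Yves, which is 1 level below Cyrus.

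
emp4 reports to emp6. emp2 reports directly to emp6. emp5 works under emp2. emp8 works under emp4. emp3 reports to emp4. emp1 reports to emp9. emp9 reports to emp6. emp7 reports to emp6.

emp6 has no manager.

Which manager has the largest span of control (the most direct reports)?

emp6

Direct-report counts: emp6 has 4; emp2 has 1; emp9 has 1; emp4 has 2. The largest is 4, held by emp6.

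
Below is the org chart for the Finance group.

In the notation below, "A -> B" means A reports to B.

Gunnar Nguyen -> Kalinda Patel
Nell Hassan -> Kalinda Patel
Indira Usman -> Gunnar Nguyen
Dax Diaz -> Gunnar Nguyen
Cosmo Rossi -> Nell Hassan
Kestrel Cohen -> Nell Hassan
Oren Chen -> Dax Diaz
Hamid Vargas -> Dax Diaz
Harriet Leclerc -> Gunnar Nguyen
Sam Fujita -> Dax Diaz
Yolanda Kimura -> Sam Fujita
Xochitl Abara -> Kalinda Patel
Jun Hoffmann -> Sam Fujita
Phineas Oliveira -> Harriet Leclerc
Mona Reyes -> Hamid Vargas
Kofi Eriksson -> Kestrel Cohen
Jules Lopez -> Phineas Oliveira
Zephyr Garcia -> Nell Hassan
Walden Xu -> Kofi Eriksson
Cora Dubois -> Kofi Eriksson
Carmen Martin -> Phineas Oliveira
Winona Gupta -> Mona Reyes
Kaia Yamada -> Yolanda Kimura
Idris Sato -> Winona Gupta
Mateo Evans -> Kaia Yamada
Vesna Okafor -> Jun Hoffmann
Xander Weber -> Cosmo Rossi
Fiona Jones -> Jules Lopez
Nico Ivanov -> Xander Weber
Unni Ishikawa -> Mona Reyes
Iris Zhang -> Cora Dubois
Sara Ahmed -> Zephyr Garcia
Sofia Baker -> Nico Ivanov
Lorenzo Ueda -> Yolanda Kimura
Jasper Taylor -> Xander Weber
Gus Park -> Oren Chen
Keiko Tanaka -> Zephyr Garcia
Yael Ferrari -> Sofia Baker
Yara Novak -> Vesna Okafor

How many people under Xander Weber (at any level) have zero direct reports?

The people in Xander Weber's organization with no one reporting to them are Jasper Taylor, Yael Ferrari. That is 2.

2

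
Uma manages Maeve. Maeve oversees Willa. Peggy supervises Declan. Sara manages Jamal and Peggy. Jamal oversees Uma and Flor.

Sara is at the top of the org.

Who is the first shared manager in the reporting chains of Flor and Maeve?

Flor's chain of managers is Jamal, Sara. Maeve's chain of managers is Uma, Jamal, Sara. The first manager that appears in both chains is Jamal.

Jamal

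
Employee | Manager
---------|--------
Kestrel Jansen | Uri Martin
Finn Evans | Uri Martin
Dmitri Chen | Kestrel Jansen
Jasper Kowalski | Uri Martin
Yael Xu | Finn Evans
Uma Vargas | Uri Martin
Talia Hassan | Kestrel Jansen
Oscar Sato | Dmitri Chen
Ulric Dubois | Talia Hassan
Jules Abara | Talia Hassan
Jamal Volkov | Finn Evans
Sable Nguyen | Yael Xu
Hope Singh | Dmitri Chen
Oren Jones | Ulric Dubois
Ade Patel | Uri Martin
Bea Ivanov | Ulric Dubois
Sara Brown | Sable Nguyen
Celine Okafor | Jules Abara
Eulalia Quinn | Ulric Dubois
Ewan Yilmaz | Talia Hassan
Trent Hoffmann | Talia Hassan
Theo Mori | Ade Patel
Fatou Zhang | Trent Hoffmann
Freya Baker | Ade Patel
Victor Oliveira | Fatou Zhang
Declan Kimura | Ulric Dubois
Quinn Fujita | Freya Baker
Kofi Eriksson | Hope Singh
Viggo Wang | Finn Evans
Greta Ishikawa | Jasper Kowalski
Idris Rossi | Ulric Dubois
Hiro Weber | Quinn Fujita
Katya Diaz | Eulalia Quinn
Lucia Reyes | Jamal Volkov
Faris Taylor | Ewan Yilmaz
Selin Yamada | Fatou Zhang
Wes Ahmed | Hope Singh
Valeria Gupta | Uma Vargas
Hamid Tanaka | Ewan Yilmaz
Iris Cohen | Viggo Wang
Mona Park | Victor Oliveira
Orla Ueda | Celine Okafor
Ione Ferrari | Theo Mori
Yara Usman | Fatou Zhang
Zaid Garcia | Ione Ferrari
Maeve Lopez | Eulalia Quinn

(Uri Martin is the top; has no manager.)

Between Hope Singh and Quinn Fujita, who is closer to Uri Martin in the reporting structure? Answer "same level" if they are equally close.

Both Hope Singh and Quinn Fujita are 3 levels below Uri Martin.

same level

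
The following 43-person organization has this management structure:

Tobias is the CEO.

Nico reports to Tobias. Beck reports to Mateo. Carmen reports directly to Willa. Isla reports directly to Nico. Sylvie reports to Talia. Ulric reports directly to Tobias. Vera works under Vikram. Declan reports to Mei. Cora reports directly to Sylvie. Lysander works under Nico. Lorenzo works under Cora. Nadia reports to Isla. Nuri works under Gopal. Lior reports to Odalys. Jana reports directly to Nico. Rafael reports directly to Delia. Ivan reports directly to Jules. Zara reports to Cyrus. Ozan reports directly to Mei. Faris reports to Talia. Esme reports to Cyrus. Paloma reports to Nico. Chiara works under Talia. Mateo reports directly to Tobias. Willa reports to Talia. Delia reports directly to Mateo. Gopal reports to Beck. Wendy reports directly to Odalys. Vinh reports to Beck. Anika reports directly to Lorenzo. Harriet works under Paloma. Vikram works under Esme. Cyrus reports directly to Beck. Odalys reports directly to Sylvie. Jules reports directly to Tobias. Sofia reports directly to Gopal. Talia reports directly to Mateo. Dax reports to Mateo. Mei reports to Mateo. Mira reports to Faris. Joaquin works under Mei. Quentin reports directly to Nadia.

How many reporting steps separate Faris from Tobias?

Chain from Faris up to Tobias: Faris → Talia → Mateo → Tobias. That is 3 steps up, so Faris is 3 levels below Tobias.

3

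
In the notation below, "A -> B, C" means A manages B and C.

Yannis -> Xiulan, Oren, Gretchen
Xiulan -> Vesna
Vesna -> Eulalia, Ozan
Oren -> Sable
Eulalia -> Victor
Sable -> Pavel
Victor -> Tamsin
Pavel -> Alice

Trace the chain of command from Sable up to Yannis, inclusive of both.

Sable reports to Oren. Oren reports to Yannis. Yannis is at the top.

Sable -> Oren -> Yannis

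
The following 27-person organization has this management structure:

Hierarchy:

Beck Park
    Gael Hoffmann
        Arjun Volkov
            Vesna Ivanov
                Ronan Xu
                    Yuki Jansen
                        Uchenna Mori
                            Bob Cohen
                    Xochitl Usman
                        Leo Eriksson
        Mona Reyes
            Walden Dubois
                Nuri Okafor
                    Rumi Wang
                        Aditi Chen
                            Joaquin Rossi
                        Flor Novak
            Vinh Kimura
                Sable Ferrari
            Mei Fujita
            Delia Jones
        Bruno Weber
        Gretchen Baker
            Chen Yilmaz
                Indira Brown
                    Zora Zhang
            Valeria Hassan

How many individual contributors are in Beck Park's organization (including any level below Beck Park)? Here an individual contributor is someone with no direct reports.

The people in Beck Park's organization with no one reporting to them are Valeria Hassan, Zora Zhang, Bruno Weber, Delia Jones, Mei Fujita, Sable Ferrari, Flor Novak, Joaquin Rossi, Leo Eriksson, Bob Cohen. That is 10.

10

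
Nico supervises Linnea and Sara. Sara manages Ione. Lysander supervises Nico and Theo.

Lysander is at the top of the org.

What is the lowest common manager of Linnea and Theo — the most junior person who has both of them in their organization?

Linnea's chain of managers is Nico, Lysander. Theo's chain of managers is Lysander. The first manager that appears in both chains is Lysander.

Lysander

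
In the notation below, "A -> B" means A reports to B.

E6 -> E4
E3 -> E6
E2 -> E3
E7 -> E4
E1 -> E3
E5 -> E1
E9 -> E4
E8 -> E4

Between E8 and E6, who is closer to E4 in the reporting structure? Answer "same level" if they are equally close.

same level

Both E8 and E6 are 1 level below E4.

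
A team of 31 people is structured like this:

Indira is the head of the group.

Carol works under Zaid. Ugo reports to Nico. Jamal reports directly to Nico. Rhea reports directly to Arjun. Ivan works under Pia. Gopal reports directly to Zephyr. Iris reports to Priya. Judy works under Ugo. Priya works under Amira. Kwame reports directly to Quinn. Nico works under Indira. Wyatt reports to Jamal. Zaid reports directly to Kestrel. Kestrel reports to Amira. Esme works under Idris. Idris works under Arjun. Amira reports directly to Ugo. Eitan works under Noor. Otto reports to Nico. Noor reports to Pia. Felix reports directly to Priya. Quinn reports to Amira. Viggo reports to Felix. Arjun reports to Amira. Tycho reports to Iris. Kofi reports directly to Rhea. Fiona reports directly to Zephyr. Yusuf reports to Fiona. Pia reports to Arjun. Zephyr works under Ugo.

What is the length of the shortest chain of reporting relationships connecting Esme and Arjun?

Esme is in Arjun's organization: the chain from Esme up to Arjun is Esme → Idris → Arjun, which is 2 links.

2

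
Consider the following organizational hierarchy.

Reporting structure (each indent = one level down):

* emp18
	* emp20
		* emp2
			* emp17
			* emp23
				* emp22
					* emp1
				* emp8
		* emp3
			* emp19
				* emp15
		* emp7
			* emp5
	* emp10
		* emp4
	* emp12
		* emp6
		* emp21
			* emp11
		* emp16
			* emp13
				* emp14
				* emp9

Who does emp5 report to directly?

emp7

emp5 reports directly to emp7.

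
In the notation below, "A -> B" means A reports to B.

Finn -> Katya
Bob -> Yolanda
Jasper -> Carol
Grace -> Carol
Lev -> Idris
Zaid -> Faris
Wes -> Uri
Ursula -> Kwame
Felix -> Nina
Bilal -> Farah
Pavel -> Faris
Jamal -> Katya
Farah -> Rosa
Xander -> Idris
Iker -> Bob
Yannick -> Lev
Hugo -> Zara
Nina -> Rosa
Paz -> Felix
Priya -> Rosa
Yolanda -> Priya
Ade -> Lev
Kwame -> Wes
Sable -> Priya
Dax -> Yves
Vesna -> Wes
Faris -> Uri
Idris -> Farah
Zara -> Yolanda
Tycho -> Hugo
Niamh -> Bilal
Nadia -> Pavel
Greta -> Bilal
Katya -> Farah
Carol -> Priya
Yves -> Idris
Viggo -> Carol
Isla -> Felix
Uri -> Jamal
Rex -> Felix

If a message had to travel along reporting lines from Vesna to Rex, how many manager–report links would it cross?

9

Vesna is 6 levels below Rosa, and Rex is 3 levels below Rosa (their lowest common manager). The shortest path runs up from Vesna to Rosa and back down to Rex: 6 + 3 = 9 links.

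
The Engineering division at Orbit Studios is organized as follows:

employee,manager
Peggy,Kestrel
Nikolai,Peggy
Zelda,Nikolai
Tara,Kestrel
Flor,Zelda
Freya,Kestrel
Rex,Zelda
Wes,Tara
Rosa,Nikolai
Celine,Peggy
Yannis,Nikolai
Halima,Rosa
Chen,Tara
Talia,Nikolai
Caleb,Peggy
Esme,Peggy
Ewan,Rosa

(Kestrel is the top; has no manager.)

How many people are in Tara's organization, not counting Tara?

Tara directly manages Wes, Chen. Wes has no reports. Chen has no reports. So Tara's organization is 2 direct reports plus everyone under them: 1 + 1 = 2.

2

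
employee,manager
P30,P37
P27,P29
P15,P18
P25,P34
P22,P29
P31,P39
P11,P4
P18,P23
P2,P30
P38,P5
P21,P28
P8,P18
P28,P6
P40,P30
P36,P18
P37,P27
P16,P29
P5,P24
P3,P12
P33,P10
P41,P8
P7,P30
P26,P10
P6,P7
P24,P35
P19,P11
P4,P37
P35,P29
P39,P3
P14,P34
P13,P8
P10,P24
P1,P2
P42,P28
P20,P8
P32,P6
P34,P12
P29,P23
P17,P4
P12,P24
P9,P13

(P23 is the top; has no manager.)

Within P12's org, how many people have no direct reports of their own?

3

The people in P12's organization with no one reporting to them are P31, P25, P14. That is 3.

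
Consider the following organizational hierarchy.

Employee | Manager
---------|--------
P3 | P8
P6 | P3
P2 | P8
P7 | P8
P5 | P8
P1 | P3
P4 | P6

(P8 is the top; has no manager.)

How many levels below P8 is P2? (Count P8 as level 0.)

1

Chain from P2 up to P8: P2 → P8. That is 1 step up, so P2 is 1 level below P8.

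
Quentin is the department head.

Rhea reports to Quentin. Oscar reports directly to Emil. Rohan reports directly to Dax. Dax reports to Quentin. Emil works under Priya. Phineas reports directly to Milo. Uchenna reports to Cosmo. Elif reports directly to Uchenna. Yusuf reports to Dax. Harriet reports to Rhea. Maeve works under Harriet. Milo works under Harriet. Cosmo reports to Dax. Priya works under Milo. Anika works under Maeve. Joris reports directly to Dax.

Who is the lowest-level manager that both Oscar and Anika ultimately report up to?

Harriet

Oscar's chain of managers is Emil, Priya, Milo, Harriet, Rhea, Quentin. Anika's chain of managers is Maeve, Harriet, Rhea, Quentin. The first manager that appears in both chains is Harriet.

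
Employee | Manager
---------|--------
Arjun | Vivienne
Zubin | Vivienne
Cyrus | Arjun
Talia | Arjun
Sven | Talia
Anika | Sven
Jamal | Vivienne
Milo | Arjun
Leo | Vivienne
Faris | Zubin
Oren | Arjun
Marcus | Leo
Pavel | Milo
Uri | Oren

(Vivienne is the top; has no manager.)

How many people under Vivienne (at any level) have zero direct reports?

7

The people in Vivienne's organization with no one reporting to them are Marcus, Jamal, Faris, Uri, Pavel, Anika, Cyrus. That is 7.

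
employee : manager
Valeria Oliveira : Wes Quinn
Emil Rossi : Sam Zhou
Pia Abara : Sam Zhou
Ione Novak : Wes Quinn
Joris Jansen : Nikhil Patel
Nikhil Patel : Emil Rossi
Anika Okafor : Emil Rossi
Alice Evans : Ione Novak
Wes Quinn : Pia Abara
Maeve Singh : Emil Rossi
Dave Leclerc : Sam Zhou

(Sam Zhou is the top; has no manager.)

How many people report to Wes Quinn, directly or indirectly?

Wes Quinn directly manages Valeria Oliveira, Ione Novak. Valeria Oliveira has no reports. Under Ione Novak: Alice Evans (1). So Wes Quinn's organization is 2 direct reports plus everyone under them: 1 + 2 = 3.

3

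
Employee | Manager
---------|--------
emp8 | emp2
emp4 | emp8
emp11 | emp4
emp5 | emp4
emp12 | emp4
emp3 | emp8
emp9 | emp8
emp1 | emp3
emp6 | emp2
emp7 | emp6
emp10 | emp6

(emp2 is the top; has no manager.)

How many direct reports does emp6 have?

2

emp6 directly manages emp7, emp10. That is 2 direct reports.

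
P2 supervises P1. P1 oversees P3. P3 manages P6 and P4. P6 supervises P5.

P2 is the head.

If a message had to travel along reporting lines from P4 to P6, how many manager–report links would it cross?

P4 is 1 level below P3, and P6 is 1 level below P3 (their lowest common manager). The shortest path runs up from P4 to P3 and back down to P6: 1 + 1 = 2 links.

2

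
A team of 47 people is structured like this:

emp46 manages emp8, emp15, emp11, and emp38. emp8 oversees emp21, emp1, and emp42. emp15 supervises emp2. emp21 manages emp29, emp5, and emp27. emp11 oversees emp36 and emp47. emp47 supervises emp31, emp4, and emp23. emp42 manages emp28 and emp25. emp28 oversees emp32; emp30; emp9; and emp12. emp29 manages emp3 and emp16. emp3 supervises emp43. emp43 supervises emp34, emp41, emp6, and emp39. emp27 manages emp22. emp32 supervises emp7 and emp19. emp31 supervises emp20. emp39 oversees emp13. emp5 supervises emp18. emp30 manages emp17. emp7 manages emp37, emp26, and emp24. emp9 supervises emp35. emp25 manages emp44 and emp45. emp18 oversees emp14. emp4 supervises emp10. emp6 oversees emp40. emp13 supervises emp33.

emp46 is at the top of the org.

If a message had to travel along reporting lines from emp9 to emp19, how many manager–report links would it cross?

emp9 is 1 level below emp28, and emp19 is 2 levels below emp28 (their lowest common manager). The shortest path runs up from emp9 to emp28 and back down to emp19: 1 + 2 = 3 links.

3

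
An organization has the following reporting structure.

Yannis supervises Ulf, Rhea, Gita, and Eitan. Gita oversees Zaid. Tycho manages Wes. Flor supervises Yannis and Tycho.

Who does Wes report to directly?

Tycho

Wes reports directly to Tycho.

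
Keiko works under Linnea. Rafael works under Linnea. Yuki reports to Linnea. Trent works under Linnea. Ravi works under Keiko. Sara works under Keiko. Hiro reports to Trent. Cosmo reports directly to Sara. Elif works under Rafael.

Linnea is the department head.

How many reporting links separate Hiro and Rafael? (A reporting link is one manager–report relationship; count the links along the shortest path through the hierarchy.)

3

Hiro is 2 levels below Linnea, and Rafael is 1 level below Linnea (their lowest common manager). The shortest path runs up from Hiro to Linnea and back down to Rafael: 2 + 1 = 3 links.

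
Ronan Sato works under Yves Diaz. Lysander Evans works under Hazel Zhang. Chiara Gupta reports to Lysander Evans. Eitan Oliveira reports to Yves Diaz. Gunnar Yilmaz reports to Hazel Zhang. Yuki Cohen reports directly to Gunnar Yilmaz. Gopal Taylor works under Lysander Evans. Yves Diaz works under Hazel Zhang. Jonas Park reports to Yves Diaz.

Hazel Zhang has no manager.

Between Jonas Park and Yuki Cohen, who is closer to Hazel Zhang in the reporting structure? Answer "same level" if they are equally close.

Both Jonas Park and Yuki Cohen are 2 levels below Hazel Zhang.

same level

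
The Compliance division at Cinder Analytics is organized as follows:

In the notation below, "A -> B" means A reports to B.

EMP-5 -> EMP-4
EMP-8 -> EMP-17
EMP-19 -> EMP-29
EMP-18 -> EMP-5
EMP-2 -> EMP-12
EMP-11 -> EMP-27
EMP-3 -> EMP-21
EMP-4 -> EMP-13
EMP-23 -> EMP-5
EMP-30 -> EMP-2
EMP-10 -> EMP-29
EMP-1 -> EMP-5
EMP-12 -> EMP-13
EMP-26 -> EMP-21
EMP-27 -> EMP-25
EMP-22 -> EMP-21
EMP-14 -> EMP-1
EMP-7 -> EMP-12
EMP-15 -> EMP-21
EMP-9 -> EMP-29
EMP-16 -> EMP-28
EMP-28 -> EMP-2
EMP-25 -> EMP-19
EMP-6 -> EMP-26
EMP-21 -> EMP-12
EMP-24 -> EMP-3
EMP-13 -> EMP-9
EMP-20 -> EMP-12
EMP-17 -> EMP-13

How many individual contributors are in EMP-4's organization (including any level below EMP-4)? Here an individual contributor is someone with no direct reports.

3

The people in EMP-4's organization with no one reporting to them are EMP-23, EMP-18, EMP-14. That is 3.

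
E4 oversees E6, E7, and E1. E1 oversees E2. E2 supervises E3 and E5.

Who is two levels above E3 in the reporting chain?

E3 reports to E2, and E2 reports to E1. So E3's skip-level manager is E1.

E1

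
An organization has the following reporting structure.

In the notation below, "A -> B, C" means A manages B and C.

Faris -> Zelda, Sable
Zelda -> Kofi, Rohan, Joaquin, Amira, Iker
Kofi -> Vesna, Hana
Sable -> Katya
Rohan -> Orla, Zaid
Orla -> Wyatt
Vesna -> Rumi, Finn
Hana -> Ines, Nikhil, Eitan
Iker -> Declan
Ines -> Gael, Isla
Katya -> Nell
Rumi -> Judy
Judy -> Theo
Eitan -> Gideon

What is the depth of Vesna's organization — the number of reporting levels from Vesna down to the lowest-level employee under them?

3

The longest chain under Vesna runs Vesna → Rumi → Judy → Theo, which is 3 levels below Vesna.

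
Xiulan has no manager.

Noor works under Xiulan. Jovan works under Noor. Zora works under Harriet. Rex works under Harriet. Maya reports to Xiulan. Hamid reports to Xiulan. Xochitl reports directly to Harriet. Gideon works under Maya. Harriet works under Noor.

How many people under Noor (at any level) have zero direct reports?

4

The people in Noor's organization with no one reporting to them are Jovan, Rex, Zora, Xochitl. That is 4.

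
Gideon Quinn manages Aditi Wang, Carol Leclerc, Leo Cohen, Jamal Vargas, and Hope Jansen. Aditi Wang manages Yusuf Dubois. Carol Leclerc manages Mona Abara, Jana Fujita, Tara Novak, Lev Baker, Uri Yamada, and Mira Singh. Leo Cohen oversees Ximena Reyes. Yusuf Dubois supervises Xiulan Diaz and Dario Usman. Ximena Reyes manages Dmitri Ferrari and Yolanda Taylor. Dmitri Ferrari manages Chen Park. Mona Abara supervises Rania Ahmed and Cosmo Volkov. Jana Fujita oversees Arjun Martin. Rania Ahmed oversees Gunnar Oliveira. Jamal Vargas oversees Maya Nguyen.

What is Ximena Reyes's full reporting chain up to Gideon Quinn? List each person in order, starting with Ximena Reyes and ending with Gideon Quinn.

Ximena Reyes reports to Leo Cohen. Leo Cohen reports to Gideon Quinn. Gideon Quinn is at the top.

Ximena Reyes -> Leo Cohen -> Gideon Quinn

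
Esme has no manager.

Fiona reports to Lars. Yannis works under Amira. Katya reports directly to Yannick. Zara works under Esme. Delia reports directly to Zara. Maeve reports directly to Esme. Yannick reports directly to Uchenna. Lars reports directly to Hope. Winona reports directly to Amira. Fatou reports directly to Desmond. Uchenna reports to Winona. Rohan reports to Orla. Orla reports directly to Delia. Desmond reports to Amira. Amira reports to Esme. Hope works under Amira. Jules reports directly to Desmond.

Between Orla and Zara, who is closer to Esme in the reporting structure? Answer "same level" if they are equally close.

Zara

Orla is 3 levels below Esme; Zara is 1. Zara is higher.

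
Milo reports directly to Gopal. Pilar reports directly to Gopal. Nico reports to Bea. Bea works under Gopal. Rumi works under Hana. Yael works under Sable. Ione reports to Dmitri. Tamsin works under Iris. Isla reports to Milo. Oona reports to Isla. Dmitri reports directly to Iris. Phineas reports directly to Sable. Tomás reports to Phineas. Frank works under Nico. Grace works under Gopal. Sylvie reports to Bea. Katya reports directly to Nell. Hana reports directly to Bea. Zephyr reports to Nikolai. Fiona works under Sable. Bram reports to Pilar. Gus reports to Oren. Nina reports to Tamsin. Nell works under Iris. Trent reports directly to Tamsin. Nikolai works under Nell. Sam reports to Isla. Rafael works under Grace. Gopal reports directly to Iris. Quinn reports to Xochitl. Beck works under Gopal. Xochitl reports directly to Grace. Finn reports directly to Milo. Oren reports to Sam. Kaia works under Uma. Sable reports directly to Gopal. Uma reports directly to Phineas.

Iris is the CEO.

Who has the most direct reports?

Gopal

Direct-report counts: Iris has 4; Nell has 2; Nikolai has 1; Gopal has 6; Pilar has 1; Bea has 3; Nico has 1; Hana has 1; Milo has 2; Isla has 2; Sam has 1; Oren has 1; Sable has 3; Phineas has 2; Uma has 1; Grace has 2; Xochitl has 1; Dmitri has 1; Tamsin has 2. The largest is 6, held by Gopal.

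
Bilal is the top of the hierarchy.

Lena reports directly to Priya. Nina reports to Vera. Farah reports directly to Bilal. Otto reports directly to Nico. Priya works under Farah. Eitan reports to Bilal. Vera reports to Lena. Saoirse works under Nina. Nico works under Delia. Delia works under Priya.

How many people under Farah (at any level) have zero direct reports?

2

The people in Farah's organization with no one reporting to them are Otto, Saoirse. That is 2.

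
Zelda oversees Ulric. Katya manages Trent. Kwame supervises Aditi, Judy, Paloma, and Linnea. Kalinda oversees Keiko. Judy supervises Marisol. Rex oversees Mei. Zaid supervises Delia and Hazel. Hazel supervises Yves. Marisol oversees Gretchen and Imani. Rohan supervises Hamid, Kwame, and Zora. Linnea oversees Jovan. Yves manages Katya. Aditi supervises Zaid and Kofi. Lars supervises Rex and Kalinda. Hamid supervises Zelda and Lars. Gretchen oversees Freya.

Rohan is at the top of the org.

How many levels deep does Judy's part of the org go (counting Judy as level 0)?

3

The longest chain under Judy runs Judy → Marisol → Gretchen → Freya, which is 3 levels below Judy.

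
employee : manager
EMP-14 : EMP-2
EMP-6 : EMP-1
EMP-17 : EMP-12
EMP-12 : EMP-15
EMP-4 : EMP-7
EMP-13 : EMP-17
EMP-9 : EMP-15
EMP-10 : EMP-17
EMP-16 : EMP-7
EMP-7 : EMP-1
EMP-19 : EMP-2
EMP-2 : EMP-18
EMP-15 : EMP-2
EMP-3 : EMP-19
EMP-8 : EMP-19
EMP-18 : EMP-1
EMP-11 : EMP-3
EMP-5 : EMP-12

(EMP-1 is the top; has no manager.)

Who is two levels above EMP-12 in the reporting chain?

EMP-12 reports to EMP-15, and EMP-15 reports to EMP-2. So EMP-12's skip-level manager is EMP-2.

EMP-2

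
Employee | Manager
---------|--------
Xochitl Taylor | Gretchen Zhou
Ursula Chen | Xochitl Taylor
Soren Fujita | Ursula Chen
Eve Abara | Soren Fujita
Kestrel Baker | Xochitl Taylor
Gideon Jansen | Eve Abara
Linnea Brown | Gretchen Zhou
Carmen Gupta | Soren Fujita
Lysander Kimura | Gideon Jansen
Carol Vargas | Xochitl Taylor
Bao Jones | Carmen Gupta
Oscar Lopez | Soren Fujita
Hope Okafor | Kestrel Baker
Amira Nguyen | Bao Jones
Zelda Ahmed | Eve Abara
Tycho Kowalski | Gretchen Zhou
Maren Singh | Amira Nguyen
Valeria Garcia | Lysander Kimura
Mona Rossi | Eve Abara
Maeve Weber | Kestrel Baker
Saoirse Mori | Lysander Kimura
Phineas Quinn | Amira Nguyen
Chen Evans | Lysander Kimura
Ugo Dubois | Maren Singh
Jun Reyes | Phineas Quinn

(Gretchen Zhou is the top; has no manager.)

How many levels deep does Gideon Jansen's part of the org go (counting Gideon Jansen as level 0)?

The longest chain under Gideon Jansen runs Gideon Jansen → Lysander Kimura → Chen Evans, which is 2 levels below Gideon Jansen.

2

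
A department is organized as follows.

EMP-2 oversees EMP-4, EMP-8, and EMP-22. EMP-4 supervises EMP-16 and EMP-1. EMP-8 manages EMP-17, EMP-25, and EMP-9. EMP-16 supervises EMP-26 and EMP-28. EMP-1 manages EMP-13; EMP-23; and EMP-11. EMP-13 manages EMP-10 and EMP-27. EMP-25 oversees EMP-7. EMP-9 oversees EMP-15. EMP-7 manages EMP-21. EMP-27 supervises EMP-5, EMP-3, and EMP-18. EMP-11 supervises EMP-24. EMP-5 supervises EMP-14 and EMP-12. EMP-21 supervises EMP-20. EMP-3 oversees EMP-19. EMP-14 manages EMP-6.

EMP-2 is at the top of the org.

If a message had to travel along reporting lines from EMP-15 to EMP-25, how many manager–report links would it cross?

3

EMP-15 is 2 levels below EMP-8, and EMP-25 is 1 level below EMP-8 (their lowest common manager). The shortest path runs up from EMP-15 to EMP-8 and back down to EMP-25: 2 + 1 = 3 links.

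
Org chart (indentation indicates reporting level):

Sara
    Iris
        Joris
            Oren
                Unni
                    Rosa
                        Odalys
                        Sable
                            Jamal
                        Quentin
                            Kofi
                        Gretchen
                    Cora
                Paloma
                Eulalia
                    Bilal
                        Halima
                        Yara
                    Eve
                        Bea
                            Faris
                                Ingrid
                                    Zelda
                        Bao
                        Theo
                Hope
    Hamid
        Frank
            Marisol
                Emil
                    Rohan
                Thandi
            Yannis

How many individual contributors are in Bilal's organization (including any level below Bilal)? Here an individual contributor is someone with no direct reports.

2

The people in Bilal's organization with no one reporting to them are Yara, Halima. That is 2.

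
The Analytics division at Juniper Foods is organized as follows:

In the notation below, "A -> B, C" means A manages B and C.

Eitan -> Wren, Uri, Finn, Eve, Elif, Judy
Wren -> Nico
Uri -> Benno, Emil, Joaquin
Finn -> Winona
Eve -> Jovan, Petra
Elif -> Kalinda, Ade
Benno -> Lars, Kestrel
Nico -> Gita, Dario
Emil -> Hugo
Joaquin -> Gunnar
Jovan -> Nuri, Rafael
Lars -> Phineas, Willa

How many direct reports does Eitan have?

Eitan directly manages Wren, Uri, Finn, Eve, Elif, Judy. That is 6 direct reports.

6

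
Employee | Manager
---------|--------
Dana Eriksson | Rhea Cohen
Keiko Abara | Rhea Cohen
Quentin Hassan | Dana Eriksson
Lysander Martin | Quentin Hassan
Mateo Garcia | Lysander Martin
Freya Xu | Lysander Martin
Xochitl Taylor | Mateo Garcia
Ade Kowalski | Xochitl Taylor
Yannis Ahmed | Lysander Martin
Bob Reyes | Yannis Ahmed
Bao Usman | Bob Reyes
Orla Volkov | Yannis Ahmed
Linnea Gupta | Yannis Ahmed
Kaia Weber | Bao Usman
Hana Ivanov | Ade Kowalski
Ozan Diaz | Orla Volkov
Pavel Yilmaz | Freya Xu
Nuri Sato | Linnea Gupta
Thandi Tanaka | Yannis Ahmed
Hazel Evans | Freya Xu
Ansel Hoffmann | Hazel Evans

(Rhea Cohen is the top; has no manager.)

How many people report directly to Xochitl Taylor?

Xochitl Taylor directly manages Ade Kowalski. That is 1 direct report.

1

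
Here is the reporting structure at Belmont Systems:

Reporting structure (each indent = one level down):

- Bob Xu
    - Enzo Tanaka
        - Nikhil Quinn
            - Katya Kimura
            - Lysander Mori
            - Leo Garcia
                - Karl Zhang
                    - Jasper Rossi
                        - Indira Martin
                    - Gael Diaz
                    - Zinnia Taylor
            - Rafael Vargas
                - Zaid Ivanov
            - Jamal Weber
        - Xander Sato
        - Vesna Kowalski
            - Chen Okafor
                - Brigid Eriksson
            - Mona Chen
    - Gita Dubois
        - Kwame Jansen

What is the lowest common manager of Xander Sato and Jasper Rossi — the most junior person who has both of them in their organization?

Enzo Tanaka

Xander Sato's chain of managers is Enzo Tanaka, Bob Xu. Jasper Rossi's chain of managers is Karl Zhang, Leo Garcia, Nikhil Quinn, Enzo Tanaka, Bob Xu. The first manager that appears in both chains is Enzo Tanaka.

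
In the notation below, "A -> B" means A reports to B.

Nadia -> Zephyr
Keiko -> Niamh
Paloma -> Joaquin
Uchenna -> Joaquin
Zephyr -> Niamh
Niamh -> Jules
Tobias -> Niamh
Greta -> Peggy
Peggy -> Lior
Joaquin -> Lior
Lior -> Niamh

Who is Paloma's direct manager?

Joaquin

Paloma reports directly to Joaquin.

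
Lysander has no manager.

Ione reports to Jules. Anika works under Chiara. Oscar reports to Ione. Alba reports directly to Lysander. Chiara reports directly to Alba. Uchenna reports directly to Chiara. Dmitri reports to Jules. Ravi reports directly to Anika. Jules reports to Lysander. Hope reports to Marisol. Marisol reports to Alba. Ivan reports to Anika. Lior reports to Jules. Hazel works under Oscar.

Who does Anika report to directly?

Anika reports directly to Chiara.

Chiara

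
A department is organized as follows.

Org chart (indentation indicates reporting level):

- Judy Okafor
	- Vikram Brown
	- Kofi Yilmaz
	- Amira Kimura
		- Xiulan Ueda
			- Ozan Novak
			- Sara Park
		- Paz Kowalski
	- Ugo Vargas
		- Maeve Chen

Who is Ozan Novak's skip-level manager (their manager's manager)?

Amira Kimura

Ozan Novak reports to Xiulan Ueda, and Xiulan Ueda reports to Amira Kimura. So Ozan Novak's skip-level manager is Amira Kimura.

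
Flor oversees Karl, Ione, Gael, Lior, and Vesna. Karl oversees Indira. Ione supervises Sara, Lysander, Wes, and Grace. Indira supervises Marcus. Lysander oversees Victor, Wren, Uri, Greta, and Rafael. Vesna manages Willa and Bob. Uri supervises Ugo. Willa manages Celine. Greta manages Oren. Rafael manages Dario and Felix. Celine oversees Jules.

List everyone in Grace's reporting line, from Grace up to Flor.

Grace -> Ione -> Flor

Grace reports to Ione. Ione reports to Flor. Flor is at the top.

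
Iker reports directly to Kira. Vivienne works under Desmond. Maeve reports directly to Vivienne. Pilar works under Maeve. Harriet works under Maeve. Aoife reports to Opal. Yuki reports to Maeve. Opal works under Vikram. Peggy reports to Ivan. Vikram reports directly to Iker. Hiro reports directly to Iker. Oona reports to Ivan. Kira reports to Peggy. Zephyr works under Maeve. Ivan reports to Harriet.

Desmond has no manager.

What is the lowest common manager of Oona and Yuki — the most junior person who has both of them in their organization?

Oona's chain of managers is Ivan, Harriet, Maeve, Vivienne, Desmond. Yuki's chain of managers is Maeve, Vivienne, Desmond. The first manager that appears in both chains is Maeve.

Maeve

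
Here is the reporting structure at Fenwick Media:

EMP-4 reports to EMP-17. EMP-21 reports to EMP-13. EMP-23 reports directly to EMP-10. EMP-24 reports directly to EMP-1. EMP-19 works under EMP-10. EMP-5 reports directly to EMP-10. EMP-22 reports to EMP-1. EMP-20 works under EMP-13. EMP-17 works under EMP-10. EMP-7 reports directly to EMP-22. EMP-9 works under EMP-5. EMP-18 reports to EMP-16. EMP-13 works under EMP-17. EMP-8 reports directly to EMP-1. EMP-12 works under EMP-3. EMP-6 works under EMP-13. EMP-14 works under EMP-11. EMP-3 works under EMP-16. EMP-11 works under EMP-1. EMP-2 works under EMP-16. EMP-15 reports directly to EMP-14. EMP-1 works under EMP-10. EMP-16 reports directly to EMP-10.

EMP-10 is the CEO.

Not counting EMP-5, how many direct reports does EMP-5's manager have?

5

EMP-5 reports to EMP-10. EMP-10's other direct reports are EMP-23, EMP-16, EMP-1, EMP-19, EMP-17 — 5 peers.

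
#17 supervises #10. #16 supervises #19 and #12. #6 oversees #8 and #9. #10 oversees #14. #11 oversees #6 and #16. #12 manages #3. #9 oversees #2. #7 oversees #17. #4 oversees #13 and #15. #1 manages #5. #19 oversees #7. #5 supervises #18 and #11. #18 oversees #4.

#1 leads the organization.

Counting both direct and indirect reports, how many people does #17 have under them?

#17 directly manages #10. Under #10: #14 (1). That's 2 in total.

2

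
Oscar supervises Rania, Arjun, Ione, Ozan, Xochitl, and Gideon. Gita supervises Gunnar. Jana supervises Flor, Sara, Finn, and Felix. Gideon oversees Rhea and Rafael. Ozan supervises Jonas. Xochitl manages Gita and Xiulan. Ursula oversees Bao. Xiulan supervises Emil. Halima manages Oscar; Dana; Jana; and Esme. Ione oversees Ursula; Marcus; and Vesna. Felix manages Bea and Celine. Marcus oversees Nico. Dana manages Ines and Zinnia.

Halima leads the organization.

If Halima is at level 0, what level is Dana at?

1

Chain from Dana up to Halima: Dana → Halima. That is 1 step up, so Dana is 1 level below Halima.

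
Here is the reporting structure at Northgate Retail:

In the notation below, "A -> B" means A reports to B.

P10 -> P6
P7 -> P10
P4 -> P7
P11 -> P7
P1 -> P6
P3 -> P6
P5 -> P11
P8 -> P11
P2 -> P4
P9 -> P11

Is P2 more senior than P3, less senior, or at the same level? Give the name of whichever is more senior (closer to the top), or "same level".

P2 is 4 levels below P6; P3 is 1. P3 is higher.

P3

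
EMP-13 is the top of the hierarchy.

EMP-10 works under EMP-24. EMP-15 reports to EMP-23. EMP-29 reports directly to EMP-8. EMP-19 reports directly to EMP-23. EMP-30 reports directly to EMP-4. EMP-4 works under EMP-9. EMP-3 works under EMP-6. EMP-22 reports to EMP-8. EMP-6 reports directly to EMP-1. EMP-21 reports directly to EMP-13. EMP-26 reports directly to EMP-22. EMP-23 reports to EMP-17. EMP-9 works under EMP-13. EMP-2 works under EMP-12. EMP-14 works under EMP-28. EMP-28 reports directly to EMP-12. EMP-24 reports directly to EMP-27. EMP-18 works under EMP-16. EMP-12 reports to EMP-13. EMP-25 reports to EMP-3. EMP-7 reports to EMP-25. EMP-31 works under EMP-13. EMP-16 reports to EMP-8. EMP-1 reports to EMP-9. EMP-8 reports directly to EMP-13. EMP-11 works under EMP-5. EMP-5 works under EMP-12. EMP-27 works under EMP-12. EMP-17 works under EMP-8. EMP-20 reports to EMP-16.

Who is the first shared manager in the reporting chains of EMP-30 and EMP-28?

EMP-30's chain of managers is EMP-4, EMP-9, EMP-13. EMP-28's chain of managers is EMP-12, EMP-13. The first manager that appears in both chains is EMP-13.

EMP-13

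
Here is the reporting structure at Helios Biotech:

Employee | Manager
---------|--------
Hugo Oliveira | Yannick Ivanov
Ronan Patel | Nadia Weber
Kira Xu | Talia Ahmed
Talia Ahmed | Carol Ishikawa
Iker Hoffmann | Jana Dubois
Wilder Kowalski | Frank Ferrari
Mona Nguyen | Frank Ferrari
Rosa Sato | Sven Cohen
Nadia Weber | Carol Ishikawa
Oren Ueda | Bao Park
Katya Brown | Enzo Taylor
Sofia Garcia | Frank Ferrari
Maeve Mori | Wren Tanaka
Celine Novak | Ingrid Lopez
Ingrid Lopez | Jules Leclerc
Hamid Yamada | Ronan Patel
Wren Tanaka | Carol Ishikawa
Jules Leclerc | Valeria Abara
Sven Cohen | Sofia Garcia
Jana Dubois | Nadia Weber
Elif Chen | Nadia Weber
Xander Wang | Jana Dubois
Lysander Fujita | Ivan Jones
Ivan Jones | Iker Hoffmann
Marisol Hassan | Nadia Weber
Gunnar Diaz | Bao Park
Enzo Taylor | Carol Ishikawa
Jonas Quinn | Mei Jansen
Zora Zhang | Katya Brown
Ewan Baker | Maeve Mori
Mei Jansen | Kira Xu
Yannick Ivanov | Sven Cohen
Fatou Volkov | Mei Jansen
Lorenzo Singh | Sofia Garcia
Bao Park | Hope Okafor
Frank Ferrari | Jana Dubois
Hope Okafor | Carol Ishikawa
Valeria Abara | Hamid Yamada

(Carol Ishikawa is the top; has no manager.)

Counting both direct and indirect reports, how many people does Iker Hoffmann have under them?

2

Iker Hoffmann directly manages Ivan Jones. Under Ivan Jones: Lysander Fujita (1). That's 2 in total.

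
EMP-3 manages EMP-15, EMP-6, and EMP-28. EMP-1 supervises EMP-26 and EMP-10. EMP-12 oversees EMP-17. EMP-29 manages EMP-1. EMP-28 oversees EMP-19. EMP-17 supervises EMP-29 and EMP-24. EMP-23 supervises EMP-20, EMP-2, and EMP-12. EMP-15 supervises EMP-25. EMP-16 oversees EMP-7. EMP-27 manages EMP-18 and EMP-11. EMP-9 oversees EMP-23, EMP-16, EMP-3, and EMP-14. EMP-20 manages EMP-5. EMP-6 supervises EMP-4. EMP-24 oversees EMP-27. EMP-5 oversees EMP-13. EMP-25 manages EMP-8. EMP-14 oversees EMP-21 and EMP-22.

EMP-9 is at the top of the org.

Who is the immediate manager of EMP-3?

EMP-3 reports directly to EMP-9.

EMP-9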